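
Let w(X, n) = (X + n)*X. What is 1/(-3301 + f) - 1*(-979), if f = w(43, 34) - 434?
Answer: 415095/424 ≈ 979.00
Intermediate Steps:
w(X, n) = X*(X + n)
f = 2877 (f = 43*(43 + 34) - 434 = 43*77 - 434 = 3311 - 434 = 2877)
1/(-3301 + f) - 1*(-979) = 1/(-3301 + 2877) - 1*(-979) = 1/(-424) + 979 = -1/424 + 979 = 415095/424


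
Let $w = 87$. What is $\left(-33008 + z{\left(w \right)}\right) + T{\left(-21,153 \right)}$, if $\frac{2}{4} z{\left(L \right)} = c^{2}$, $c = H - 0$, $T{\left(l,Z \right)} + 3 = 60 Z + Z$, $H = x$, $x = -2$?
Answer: $-23670$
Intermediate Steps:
$H = -2$
$T{\left(l,Z \right)} = -3 + 61 Z$ ($T{\left(l,Z \right)} = -3 + \left(60 Z + Z\right) = -3 + 61 Z$)
$c = -2$ ($c = -2 - 0 = -2 + 0 = -2$)
$z{\left(L \right)} = 8$ ($z{\left(L \right)} = 2 \left(-2\right)^{2} = 2 \cdot 4 = 8$)
$\left(-33008 + z{\left(w \right)}\right) + T{\left(-21,153 \right)} = \left(-33008 + 8\right) + \left(-3 + 61 \cdot 153\right) = -33000 + \left(-3 + 9333\right) = -33000 + 9330 = -23670$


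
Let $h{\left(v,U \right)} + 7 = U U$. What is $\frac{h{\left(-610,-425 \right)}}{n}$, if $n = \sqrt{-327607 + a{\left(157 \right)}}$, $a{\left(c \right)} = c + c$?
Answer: $- \frac{180618 i \sqrt{327293}}{327293} \approx - 315.71 i$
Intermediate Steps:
$a{\left(c \right)} = 2 c$
$h{\left(v,U \right)} = -7 + U^{2}$ ($h{\left(v,U \right)} = -7 + U U = -7 + U^{2}$)
$n = i \sqrt{327293}$ ($n = \sqrt{-327607 + 2 \cdot 157} = \sqrt{-327607 + 314} = \sqrt{-327293} = i \sqrt{327293} \approx 572.1 i$)
$\frac{h{\left(-610,-425 \right)}}{n} = \frac{-7 + \left(-425\right)^{2}}{i \sqrt{327293}} = \left(-7 + 180625\right) \left(- \frac{i \sqrt{327293}}{327293}\right) = 180618 \left(- \frac{i \sqrt{327293}}{327293}\right) = - \frac{180618 i \sqrt{327293}}{327293}$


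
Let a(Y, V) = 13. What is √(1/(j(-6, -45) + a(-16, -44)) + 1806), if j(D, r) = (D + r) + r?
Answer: √12441451/83 ≈ 42.497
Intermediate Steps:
j(D, r) = D + 2*r
√(1/(j(-6, -45) + a(-16, -44)) + 1806) = √(1/((-6 + 2*(-45)) + 13) + 1806) = √(1/((-6 - 90) + 13) + 1806) = √(1/(-96 + 13) + 1806) = √(1/(-83) + 1806) = √(-1/83 + 1806) = √(149897/83) = √12441451/83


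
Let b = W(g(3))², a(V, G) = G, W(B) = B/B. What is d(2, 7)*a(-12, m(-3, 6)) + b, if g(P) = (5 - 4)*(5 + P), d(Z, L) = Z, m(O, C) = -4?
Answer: -7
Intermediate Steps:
g(P) = 5 + P (g(P) = 1*(5 + P) = 5 + P)
W(B) = 1
b = 1 (b = 1² = 1)
d(2, 7)*a(-12, m(-3, 6)) + b = 2*(-4) + 1 = -8 + 1 = -7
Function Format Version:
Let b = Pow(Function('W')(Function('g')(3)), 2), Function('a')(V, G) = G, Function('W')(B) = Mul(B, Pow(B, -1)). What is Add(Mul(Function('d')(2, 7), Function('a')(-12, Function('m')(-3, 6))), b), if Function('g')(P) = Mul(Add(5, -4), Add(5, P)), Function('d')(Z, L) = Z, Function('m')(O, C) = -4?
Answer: -7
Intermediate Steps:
Function('g')(P) = Add(5, P) (Function('g')(P) = Mul(1, Add(5, P)) = Add(5, P))
Function('W')(B) = 1
b = 1 (b = Pow(1, 2) = 1)
Add(Mul(Function('d')(2, 7), Function('a')(-12, Function('m')(-3, 6))), b) = Add(Mul(2, -4), 1) = Add(-8, 1) = -7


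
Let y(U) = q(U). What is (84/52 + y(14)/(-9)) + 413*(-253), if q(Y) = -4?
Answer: -12224972/117 ≈ -1.0449e+5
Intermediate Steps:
y(U) = -4
(84/52 + y(14)/(-9)) + 413*(-253) = (84/52 - 4/(-9)) + 413*(-253) = (84*(1/52) - 4*(-⅑)) - 104489 = (21/13 + 4/9) - 104489 = 241/117 - 104489 = -12224972/117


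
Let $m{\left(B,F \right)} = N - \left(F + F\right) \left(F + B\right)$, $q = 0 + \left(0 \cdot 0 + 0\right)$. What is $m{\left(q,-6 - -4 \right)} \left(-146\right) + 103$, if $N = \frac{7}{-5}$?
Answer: $\frac{7377}{5} \approx 1475.4$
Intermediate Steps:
$N = - \frac{7}{5}$ ($N = 7 \left(- \frac{1}{5}\right) = - \frac{7}{5} \approx -1.4$)
$q = 0$ ($q = 0 + \left(0 + 0\right) = 0 + 0 = 0$)
$m{\left(B,F \right)} = - \frac{7}{5} - 2 F \left(B + F\right)$ ($m{\left(B,F \right)} = - \frac{7}{5} - \left(F + F\right) \left(F + B\right) = - \frac{7}{5} - 2 F \left(B + F\right)$)
$m{\left(q,-6 - -4 \right)} \left(-146\right) + 103 = \left(- \frac{7}{5} - 2 \left(-6 - -4\right)^{2} - 0 \left(-6 - -4\right)\right) \left(-146\right) + 103 = \left(- \frac{7}{5} - 2 \left(-6 + 4\right)^{2} - 0 \left(-6 + 4\right)\right) \left(-146\right) + 103 = \left(- \frac{7}{5} - 2 \left(-2\right)^{2} - 0 \left(-2\right)\right) \left(-146\right) + 103 = \left(- \frac{7}{5} - 8 + 0\right) \left(-146\right) + 103 = \left(- \frac{47}{5}\right) \left(-146\right) + 103 = \frac{6862}{5} + 103 = \frac{7377}{5}$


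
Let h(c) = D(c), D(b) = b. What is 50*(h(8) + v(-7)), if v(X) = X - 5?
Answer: -200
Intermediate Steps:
h(c) = c
v(X) = -5 + X
50*(h(8) + v(-7)) = 50*(8 + (-5 - 7)) = 50*(8 - 12) = 50*(-4) = -200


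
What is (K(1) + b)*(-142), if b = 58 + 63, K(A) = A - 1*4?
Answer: -16756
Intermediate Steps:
K(A) = -4 + A (K(A) = A - 4 = -4 + A)
b = 121
(K(1) + b)*(-142) = ((-4 + 1) + 121)*(-142) = (-3 + 121)*(-142) = 118*(-142) = -16756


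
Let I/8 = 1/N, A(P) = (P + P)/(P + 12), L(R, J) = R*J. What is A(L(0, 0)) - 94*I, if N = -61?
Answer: 752/61 ≈ 12.328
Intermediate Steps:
L(R, J) = J*R
A(P) = 2*P/(12 + P) (A(P) = (2*P)/(12 + P) = 2*P/(12 + P))
I = -8/61 (I = 8/(-61) = 8*(-1/61) = -8/61 ≈ -0.13115)
A(L(0, 0)) - 94*I = 2*(0*0)/(12 + 0*0) - 94*(-8/61) = 2*0/(12 + 0) + 752/61 = 2*0/12 + 752/61 = 2*0*(1/12) + 752/61 = 0 + 752/61 = 752/61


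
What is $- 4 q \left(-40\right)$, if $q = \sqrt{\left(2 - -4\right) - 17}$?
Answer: $160 i \sqrt{11} \approx 530.66 i$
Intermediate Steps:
$q = i \sqrt{11}$ ($q = \sqrt{\left(2 + 4\right) - 17} = \sqrt{6 - 17} = \sqrt{-11} = i \sqrt{11} \approx 3.3166 i$)
$- 4 q \left(-40\right) = - 4 i \sqrt{11} \left(-40\right) = 160 i \sqrt{11}$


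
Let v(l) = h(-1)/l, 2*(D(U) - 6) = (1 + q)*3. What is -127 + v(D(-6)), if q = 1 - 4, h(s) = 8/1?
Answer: -373/3 ≈ -124.33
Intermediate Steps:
h(s) = 8 (h(s) = 8*1 = 8)
q = -3
D(U) = 3 (D(U) = 6 + ((1 - 3)*3)/2 = 6 + (-2*3)/2 = 6 + (½)*(-6) = 6 - 3 = 3)
v(l) = 8/l
-127 + v(D(-6)) = -127 + 8/3 = -373/3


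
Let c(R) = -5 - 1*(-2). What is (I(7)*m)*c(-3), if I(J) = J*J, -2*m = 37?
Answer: 5439/2 ≈ 2719.5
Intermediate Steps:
m = -37/2 (m = -1/2*37 = -37/2 ≈ -18.500)
I(J) = J**2
c(R) = -3 (c(R) = -5 + 2 = -3)
(I(7)*m)*c(-3) = (7**2*(-37/2))*(-3) = (49*(-37/2))*(-3) = -1813/2*(-3) = 5439/2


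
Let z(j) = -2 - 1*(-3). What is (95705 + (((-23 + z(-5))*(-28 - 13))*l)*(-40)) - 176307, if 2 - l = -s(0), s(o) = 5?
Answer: -333162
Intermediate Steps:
z(j) = 1 (z(j) = -2 + 3 = 1)
l = 7 (l = 2 - (-1)*5 = 2 - 1*(-5) = 2 + 5 = 7)
(95705 + (((-23 + z(-5))*(-28 - 13))*l)*(-40)) - 176307 = (95705 + (((-23 + 1)*(-28 - 13))*7)*(-40)) - 176307 = (95705 + (-22*(-41)*7)*(-40)) - 176307 = (95705 + (902*7)*(-40)) - 176307 = (95705 + 6314*(-40)) - 176307 = (95705 - 252560) - 176307 = -156855 - 176307 = -333162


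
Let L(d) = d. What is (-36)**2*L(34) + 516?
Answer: 44580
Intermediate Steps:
(-36)**2*L(34) + 516 = (-36)**2*34 + 516 = 1296*34 + 516 = 44064 + 516 = 44580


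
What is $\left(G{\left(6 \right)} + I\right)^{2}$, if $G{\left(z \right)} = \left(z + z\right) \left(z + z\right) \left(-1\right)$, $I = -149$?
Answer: $85849$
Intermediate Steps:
$G{\left(z \right)} = - 4 z^{2}$ ($G{\left(z \right)} = 2 z 2 z \left(-1\right) = 4 z^{2} \left(-1\right) = - 4 z^{2}$)
$\left(G{\left(6 \right)} + I\right)^{2} = \left(- 4 \cdot 6^{2} - 149\right)^{2} = \left(\left(-4\right) 36 - 149\right)^{2} = \left(-144 - 149\right)^{2} = \left(-293\right)^{2} = 85849$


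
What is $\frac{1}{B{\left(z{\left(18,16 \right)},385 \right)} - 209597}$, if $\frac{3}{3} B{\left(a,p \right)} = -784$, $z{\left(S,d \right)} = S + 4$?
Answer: $- \frac{1}{210381} \approx -4.7533 \cdot 10^{-6}$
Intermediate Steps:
$z{\left(S,d \right)} = 4 + S$
$B{\left(a,p \right)} = -784$
$\frac{1}{B{\left(z{\left(18,16 \right)},385 \right)} - 209597} = \frac{1}{-784 - 209597} = \frac{1}{-210381} = - \frac{1}{210381}$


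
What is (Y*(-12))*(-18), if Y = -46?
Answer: -9936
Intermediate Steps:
(Y*(-12))*(-18) = -46*(-12)*(-18) = 552*(-18) = -9936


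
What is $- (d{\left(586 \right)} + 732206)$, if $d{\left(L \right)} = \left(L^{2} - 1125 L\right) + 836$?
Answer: $-417188$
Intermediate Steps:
$d{\left(L \right)} = 836 + L^{2} - 1125 L$
$- (d{\left(586 \right)} + 732206) = - (\left(836 + 586^{2} - 659250\right) + 732206) = - (\left(836 + 343396 - 659250\right) + 732206) = - (-315018 + 732206) = \left(-1\right) 417188 = -417188$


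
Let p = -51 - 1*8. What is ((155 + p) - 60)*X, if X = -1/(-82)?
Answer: 18/41 ≈ 0.43902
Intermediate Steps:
p = -59 (p = -51 - 8 = -59)
X = 1/82 (X = -1*(-1/82) = 1/82 ≈ 0.012195)
((155 + p) - 60)*X = ((155 - 59) - 60)*(1/82) = (96 - 60)*(1/82) = 36*(1/82) = 18/41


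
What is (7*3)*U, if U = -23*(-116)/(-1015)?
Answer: -276/5 ≈ -55.200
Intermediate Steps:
U = -92/35 (U = 2668*(-1/1015) = -92/35 ≈ -2.6286)
(7*3)*U = (7*3)*(-92/35) = 21*(-92/35) = -276/5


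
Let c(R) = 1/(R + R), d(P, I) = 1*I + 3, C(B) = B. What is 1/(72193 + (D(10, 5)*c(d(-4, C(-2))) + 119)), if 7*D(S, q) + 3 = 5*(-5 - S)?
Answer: 7/506145 ≈ 1.3830e-5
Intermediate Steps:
d(P, I) = 3 + I (d(P, I) = I + 3 = 3 + I)
D(S, q) = -4 - 5*S/7 (D(S, q) = -3/7 + (5*(-5 - S))/7 = -3/7 + (-25 - 5*S)/7 = -3/7 + (-25/7 - 5*S/7) = -4 - 5*S/7)
c(R) = 1/(2*R)
1/(72193 + (D(10, 5)*c(d(-4, C(-2))) + 119)) = 1/(72193 + ((-4 - 5/7*10)*(1/(2*(3 - 2))) + 119)) = 1/(72193 + ((-4 - 50/7)*((1/2)/1) + 119)) = 1/(72193 + (-39/7 + 119)) = 1/(72193 + 794/7) = 1/(506145/7) = 7/506145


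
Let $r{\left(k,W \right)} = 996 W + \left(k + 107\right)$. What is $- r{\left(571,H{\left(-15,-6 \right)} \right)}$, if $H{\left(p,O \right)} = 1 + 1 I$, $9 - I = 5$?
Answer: $-5658$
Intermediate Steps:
$I = 4$ ($I = 9 - 5 = 4$)
$H{\left(p,O \right)} = 5$ ($H{\left(p,O \right)} = 1 + 1 \cdot 4 = 1 + 4 = 5$)
$r{\left(k,W \right)} = 107 + k + 996 W$ ($r{\left(k,W \right)} = 996 W + \left(107 + k\right) = 107 + k + 996 W$)
$- r{\left(571,H{\left(-15,-6 \right)} \right)} = - (107 + 571 + 996 \cdot 5) = - (107 + 571 + 4980) = \left(-1\right) 5658 = -5658$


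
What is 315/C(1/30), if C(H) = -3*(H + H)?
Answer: -1575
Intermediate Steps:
C(H) = -6*H
315/C(1/30) = 315/((-6/30)) = 315/((-6*1/30)) = 315/(-⅕) = 315*(-5) = -1575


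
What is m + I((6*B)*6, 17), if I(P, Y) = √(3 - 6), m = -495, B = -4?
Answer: -495 + I*√3 ≈ -495.0 + 1.732*I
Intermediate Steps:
I(P, Y) = I*√3 (I(P, Y) = √(-3) = I*√3)
m + I((6*B)*6, 17) = -495 + I*√3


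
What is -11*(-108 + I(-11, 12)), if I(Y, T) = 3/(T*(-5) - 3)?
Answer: 24959/21 ≈ 1188.5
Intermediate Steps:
I(Y, T) = 3/(-3 - 5*T) (I(Y, T) = 3/(-5*T - 3) = 3/(-3 - 5*T))
-11*(-108 + I(-11, 12)) = -11*(-108 - 3/(3 + 5*12)) = -11*(-108 - 3/(3 + 60)) = -11*(-108 - 3/63) = -11*(-108 - 3*1/63) = -11*(-108 - 1/21) = -11*(-2269/21) = 24959/21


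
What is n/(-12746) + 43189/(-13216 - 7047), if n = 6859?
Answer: -689470911/258272198 ≈ -2.6696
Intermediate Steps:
n/(-12746) + 43189/(-13216 - 7047) = 6859/(-12746) + 43189/(-13216 - 7047) = 6859*(-1/12746) + 43189/(-20263) = -6859/12746 + 43189*(-1/20263) = -6859/12746 - 43189/20263 = -689470911/258272198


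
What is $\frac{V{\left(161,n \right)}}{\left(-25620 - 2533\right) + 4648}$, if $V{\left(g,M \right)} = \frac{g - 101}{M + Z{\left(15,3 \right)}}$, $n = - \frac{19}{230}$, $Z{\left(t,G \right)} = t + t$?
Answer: $- \frac{920}{10782527} \approx -8.5323 \cdot 10^{-5}$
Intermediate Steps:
$Z{\left(t,G \right)} = 2 t$
$n = - \frac{19}{230}$ ($n = \left(-19\right) \frac{1}{230} = - \frac{19}{230} \approx -0.082609$)
$V{\left(g,M \right)} = \frac{-101 + g}{30 + M}$ ($V{\left(g,M \right)} = \frac{g - 101}{M + 2 \cdot 15} = \frac{-101 + g}{M + 30} = \frac{-101 + g}{30 + M}$)
$\frac{V{\left(161,n \right)}}{\left(-25620 - 2533\right) + 4648} = \frac{\frac{1}{30 - \frac{19}{230}} \left(-101 + 161\right)}{\left(-25620 - 2533\right) + 4648} = \frac{\frac{1}{\frac{6881}{230}} \cdot 60}{-28153 + 4648} = \frac{\frac{230}{6881} \cdot 60}{-23505} = \frac{13800}{6881} \left(- \frac{1}{23505}\right) = - \frac{920}{10782527}$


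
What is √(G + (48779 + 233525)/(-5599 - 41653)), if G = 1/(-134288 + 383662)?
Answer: 3*I*√5760720260121164098/2945855062 ≈ 2.4443*I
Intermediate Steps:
G = 1/249374 ≈ 4.0100e-6
√(G + (48779 + 233525)/(-5599 - 41653)) = √(1/249374 + (48779 + 233525)/(-5599 - 41653)) = √(1/249374 + 282304/(-47252)) = √(1/249374 + 282304*(-1/47252)) = √(1/249374 - 70576/11813) = √(-17599807611/2945855062) = 3*I*√5760720260121164098/2945855062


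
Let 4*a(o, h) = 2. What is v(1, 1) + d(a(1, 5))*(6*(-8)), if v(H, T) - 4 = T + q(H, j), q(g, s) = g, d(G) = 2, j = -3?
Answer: -90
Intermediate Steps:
a(o, h) = ½ (a(o, h) = (¼)*2 = ½)
v(H, T) = 4 + H + T (v(H, T) = 4 + (T + H) = 4 + (H + T) = 4 + H + T)
v(1, 1) + d(a(1, 5))*(6*(-8)) = (4 + 1 + 1) + 2*(6*(-8)) = 6 + 2*(-48) = 6 - 96 = -90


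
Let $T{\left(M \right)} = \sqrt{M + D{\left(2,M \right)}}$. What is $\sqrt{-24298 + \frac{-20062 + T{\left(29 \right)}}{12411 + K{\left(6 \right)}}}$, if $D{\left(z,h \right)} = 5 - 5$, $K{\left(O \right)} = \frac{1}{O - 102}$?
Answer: $\frac{\sqrt{-34494885468813610 + 114379680 \sqrt{29}}}{1191455} \approx 155.88 i$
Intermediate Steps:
$K{\left(O \right)} = \frac{1}{-102 + O}$
$D{\left(z,h \right)} = 0$ ($D{\left(z,h \right)} = 5 - 5 = 0$)
$T{\left(M \right)} = \sqrt{M}$ ($T{\left(M \right)} = \sqrt{M + 0} = \sqrt{M}$)
$\sqrt{-24298 + \frac{-20062 + T{\left(29 \right)}}{12411 + K{\left(6 \right)}}} = \sqrt{-24298 + \frac{-20062 + \sqrt{29}}{12411 + \frac{1}{-102 + 6}}} = \sqrt{-24298 + \frac{-20062 + \sqrt{29}}{12411 + \frac{1}{-96}}} = \sqrt{-24298 + \frac{-20062 + \sqrt{29}}{12411 - \frac{1}{96}}} = \sqrt{-24298 + \frac{-20062 + \sqrt{29}}{\frac{1191455}{96}}} = \sqrt{-24298 + \left(-20062 + \sqrt{29}\right) \frac{96}{1191455}} = \sqrt{-24298 - \left(\frac{1925952}{1191455} - \frac{96 \sqrt{29}}{1191455}\right)} = \sqrt{- \frac{28951899542}{1191455} + \frac{96 \sqrt{29}}{1191455}}$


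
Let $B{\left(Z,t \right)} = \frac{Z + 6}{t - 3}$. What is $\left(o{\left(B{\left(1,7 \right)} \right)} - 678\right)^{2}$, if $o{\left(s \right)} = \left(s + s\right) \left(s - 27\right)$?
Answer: $\frac{37589161}{64} \approx 5.8733 \cdot 10^{5}$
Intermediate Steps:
$B{\left(Z,t \right)} = \frac{6 + Z}{-3 + t}$
$o{\left(s \right)} = 2 s \left(-27 + s\right)$
$\left(o{\left(B{\left(1,7 \right)} \right)} - 678\right)^{2} = \left(2 \frac{6 + 1}{-3 + 7} \left(-27 + \frac{6 + 1}{-3 + 7}\right) - 678\right)^{2} = \left(2 \cdot \frac{1}{4} \cdot 7 \left(-27 + \frac{1}{4} \cdot 7\right) - 678\right)^{2} = \left(2 \cdot \frac{7}{4} \left(-27 + \frac{7}{4}\right) - 678\right)^{2} = \left(2 \cdot \frac{7}{4} \left(- \frac{101}{4}\right) - 678\right)^{2} = \left(- \frac{707}{8} - 678\right)^{2} = \left(- \frac{6131}{8}\right)^{2} = \frac{37589161}{64}$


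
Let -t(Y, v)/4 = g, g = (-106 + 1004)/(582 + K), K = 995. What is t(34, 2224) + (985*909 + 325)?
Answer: 1412499538/1577 ≈ 8.9569e+5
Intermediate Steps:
g = 898/1577 (g = (-106 + 1004)/(582 + 995) = 898/1577 ≈ 0.56944)
t(Y, v) = -3592/1577 (t(Y, v) = -4*898/1577 = -3592/1577)
t(34, 2224) + (985*909 + 325) = -3592/1577 + (985*909 + 325) = -3592/1577 + (895365 + 325) = -3592/1577 + 895690 = 1412499538/1577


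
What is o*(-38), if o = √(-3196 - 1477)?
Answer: -38*I*√4673 ≈ -2597.7*I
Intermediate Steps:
o = I*√4673 (o = √(-4673) = I*√4673 ≈ 68.359*I)
o*(-38) = (I*√4673)*(-38) = -38*I*√4673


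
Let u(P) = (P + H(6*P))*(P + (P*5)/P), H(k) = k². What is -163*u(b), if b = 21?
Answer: -67371486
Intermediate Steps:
u(P) = (5 + P)*(P + 36*P²) (u(P) = (P + (6*P)²)*(P + (P*5)/P) = (P + 36*P²)*(P + (5*P)/P) = (P + 36*P²)*(P + 5) = (P + 36*P²)*(5 + P) = (5 + P)*(P + 36*P²))
-163*u(b) = -3423*(5 + 36*21² + 181*21) = -3423*(5 + 36*441 + 3801) = -3423*(5 + 15876 + 3801) = -3423*19682 = -163*413322 = -67371486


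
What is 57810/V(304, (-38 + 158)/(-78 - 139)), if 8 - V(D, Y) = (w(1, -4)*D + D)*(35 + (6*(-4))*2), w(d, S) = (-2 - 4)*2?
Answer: -9635/7244 ≈ -1.3301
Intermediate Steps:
w(d, S) = -12 (w(d, S) = -6*2 = -12)
V(D, Y) = 8 - 143*D (V(D, Y) = 8 - (-12*D + D)*(35 + (6*(-4))*2) = 8 - (-11*D)*(35 - 24*2) = 8 - (-11*D)*(35 - 48) = 8 - (-11*D)*(-13) = 8 - 143*D)
57810/V(304, (-38 + 158)/(-78 - 139)) = 57810/(8 - 143*304) = 57810/(8 - 43472) = 57810/(-43464) = 57810*(-1/43464) = -9635/7244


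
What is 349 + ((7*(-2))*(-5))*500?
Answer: 35349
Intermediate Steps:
349 + ((7*(-2))*(-5))*500 = 349 - 14*(-5)*500 = 349 + 70*500 = 349 + 35000 = 35349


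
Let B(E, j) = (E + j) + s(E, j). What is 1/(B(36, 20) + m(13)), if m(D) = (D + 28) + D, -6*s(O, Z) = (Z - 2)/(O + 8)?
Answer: 44/4837 ≈ 0.0090965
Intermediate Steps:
s(O, Z) = -(-2 + Z)/(6*(8 + O)) (s(O, Z) = -(Z - 2)/(6*(O + 8)) = -(-2 + Z)/(6*(8 + O)))
m(D) = 28 + 2*D (m(D) = (28 + D) + D = 28 + 2*D)
B(E, j) = E + j + (2 - j)/(6*(8 + E)) (B(E, j) = (E + j) + (2 - j)/(6*(8 + E)) = E + j + (2 - j)/(6*(8 + E)))
1/(B(36, 20) + m(13)) = 1/((2 - 1*20 + 6*(8 + 36)*(36 + 20))/(6*(8 + 36)) + (28 + 2*13)) = 1/((1/6)*(2 - 20 + 6*44*56)/44 + (28 + 26)) = 1/((1/6)*(1/44)*(2 - 20 + 14784) + 54) = 1/((1/6)*(1/44)*14766 + 54) = 1/(2461/44 + 54) = 1/(4837/44) = 44/4837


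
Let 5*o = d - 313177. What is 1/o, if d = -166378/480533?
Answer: -2402665/150492049719 ≈ -1.5965e-5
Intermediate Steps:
d = -166378/480533 (d = -166378*1/480533 = -166378/480533 ≈ -0.34624)
o = -150492049719/2402665 (o = (-166378/480533 - 313177)/5 = (⅕)*(-150492049719/480533) = -150492049719/2402665 ≈ -62636.)
1/o = 1/(-150492049719/2402665) = -2402665/150492049719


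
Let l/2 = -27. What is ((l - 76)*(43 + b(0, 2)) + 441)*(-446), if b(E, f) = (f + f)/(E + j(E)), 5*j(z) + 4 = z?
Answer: 2006554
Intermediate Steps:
l = -54 (l = 2*(-27) = -54)
j(z) = -⅘ + z/5
b(E, f) = 2*f/(-⅘ + 6*E/5) (b(E, f) = (f + f)/(E + (-⅘ + E/5)) = (2*f)/(-⅘ + 6*E/5) = 2*f/(-⅘ + 6*E/5))
((l - 76)*(43 + b(0, 2)) + 441)*(-446) = ((-54 - 76)*(43 + 5*2/(-2 + 3*0)) + 441)*(-446) = (-130*(43 + 5*2/(-2 + 0)) + 441)*(-446) = (-130*(43 + 5*2/(-2)) + 441)*(-446) = (-130*(43 + 5*2*(-½)) + 441)*(-446) = (-130*(43 - 5) + 441)*(-446) = (-130*38 + 441)*(-446) = (-4940 + 441)*(-446) = -4499*(-446) = 2006554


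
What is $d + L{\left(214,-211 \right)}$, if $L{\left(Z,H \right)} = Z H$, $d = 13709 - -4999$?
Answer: $-26446$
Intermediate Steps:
$d = 18708$ ($d = 13709 + 4999 = 18708$)
$L{\left(Z,H \right)} = H Z$
$d + L{\left(214,-211 \right)} = 18708 - 45154 = -26446$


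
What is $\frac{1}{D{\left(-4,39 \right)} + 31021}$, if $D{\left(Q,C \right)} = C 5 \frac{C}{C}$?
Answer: $\frac{1}{31216} \approx 3.2035 \cdot 10^{-5}$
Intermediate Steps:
$D{\left(Q,C \right)} = 5 C$ ($D{\left(Q,C \right)} = 5 C 1 = 5 C$)
$\frac{1}{D{\left(-4,39 \right)} + 31021} = \frac{1}{5 \cdot 39 + 31021} = \frac{1}{195 + 31021} = \frac{1}{31216}$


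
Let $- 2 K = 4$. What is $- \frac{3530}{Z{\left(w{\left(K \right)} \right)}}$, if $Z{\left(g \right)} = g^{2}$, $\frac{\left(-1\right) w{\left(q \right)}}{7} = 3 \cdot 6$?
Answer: $- \frac{1765}{7938} \approx -0.22235$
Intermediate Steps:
$K = -2$ ($K = \left(- \frac{1}{2}\right) 4 = -2$)
$w{\left(q \right)} = -126$ ($w{\left(q \right)} = - 7 \cdot 3 \cdot 6 = \left(-7\right) 18 = -126$)
$- \frac{3530}{Z{\left(w{\left(K \right)} \right)}} = - \frac{3530}{\left(-126\right)^{2}} = - \frac{3530}{15876} = \left(-3530\right) \frac{1}{15876} = - \frac{1765}{7938}$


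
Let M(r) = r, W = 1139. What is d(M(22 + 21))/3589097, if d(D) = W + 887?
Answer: 2026/3589097 ≈ 0.00056449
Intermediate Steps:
d(D) = 2026 (d(D) = 1139 + 887 = 2026)
d(M(22 + 21))/3589097 = 2026/3589097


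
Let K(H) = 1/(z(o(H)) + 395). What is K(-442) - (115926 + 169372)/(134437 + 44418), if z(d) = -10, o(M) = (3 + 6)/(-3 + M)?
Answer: -4386435/2754367 ≈ -1.5925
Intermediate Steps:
o(M) = 9/(-3 + M)
K(H) = 1/385 (K(H) = 1/(-10 + 395) = 1/385)
K(-442) - (115926 + 169372)/(134437 + 44418) = 1/385 - (115926 + 169372)/(134437 + 44418) = 1/385 - 285298/178855 = -4386435/2754367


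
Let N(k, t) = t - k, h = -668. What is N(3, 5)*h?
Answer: -1336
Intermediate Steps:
N(3, 5)*h = (5 - 1*3)*(-668) = (5 - 3)*(-668) = 2*(-668) = -1336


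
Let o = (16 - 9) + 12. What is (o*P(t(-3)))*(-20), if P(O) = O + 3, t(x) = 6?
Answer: -3420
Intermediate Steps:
P(O) = 3 + O
o = 19 (o = 7 + 12 = 19)
(o*P(t(-3)))*(-20) = (19*(3 + 6))*(-20) = (19*9)*(-20) = 171*(-20) = -3420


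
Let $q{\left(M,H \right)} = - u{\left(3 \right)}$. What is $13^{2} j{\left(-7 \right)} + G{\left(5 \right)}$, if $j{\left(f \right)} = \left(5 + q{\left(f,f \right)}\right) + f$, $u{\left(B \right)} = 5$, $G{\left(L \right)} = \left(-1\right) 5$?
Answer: $-1188$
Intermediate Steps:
$G{\left(L \right)} = -5$
$q{\left(M,H \right)} = -5$ ($q{\left(M,H \right)} = \left(-1\right) 5 = -5$)
$j{\left(f \right)} = f$ ($j{\left(f \right)} = \left(5 - 5\right) + f = 0 + f = f$)
$13^{2} j{\left(-7 \right)} + G{\left(5 \right)} = 13^{2} \left(-7\right) - 5 = 169 \left(-7\right) - 5 = -1183 - 5 = -1188$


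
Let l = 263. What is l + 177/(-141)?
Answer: 12302/47 ≈ 261.74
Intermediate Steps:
l + 177/(-141) = 263 + 177/(-141) = 263 + 177*(-1/141) = 263 - 59/47 = 12302/47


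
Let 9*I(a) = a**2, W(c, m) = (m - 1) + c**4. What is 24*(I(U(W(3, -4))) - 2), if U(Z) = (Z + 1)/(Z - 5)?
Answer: -678472/15123 ≈ -44.864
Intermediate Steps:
W(c, m) = -1 + m + c**4 (W(c, m) = (-1 + m) + c**4 = -1 + m + c**4)
U(Z) = (1 + Z)/(-5 + Z)
I(a) = a**2/9
24*(I(U(W(3, -4))) - 2) = 24*(((1 + (-1 - 4 + 3**4))/(-5 + (-1 - 4 + 3**4)))**2/9 - 2) = 24*(((1 + (-1 - 4 + 81))/(-5 + (-1 - 4 + 81)))**2/9 - 2) = 24*(((1 + 76)/(-5 + 76))**2/9 - 2) = 24*((77/71)**2/9 - 2) = 24*((1/9)*(5929/5041) - 2) = 24*(5929/45369 - 2) = 24*(-84809/45369) = -678472/15123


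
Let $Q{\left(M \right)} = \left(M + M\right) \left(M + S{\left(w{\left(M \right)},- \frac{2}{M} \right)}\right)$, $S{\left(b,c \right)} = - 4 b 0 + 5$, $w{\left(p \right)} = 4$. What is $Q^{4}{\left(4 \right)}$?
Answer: $26873856$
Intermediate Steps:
$S{\left(b,c \right)} = 5$ ($S{\left(b,c \right)} = 0 + 5 = 5$)
$Q{\left(M \right)} = 2 M \left(5 + M\right)$ ($Q{\left(M \right)} = \left(M + M\right) \left(M + 5\right) = 2 M \left(5 + M\right)$)
$Q^{4}{\left(4 \right)} = \left(2 \cdot 4 \left(5 + 4\right)\right)^{4} = \left(2 \cdot 4 \cdot 9\right)^{4} = 72^{4} = 26873856$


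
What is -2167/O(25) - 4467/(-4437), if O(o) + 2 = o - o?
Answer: 3207971/2958 ≈ 1084.5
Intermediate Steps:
O(o) = -2 (O(o) = -2 + (o - o) = -2 + 0 = -2)
-2167/O(25) - 4467/(-4437) = -2167/(-2) - 4467/(-4437) = -2167*(-½) - 4467*(-1/4437) = 2167/2 + 1489/1479 = 3207971/2958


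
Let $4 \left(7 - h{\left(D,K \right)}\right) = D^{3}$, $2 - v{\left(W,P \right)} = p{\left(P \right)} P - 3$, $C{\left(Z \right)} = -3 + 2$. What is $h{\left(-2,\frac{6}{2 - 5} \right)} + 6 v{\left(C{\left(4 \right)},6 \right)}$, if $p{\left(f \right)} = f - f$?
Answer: $39$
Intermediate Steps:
$p{\left(f \right)} = 0$
$C{\left(Z \right)} = -1$
$v{\left(W,P \right)} = 5$ ($v{\left(W,P \right)} = 2 - \left(0 P - 3\right) = 2 - \left(0 - 3\right) = 2 - -3 = 2 + 3 = 5$)
$h{\left(D,K \right)} = 7 - \frac{D^{3}}{4}$
$h{\left(-2,\frac{6}{2 - 5} \right)} + 6 v{\left(C{\left(4 \right)},6 \right)} = \left(7 - \frac{\left(-2\right)^{3}}{4}\right) + 6 \cdot 5 = \left(7 - -2\right) + 30 = \left(7 + 2\right) + 30 = 9 + 30 = 39$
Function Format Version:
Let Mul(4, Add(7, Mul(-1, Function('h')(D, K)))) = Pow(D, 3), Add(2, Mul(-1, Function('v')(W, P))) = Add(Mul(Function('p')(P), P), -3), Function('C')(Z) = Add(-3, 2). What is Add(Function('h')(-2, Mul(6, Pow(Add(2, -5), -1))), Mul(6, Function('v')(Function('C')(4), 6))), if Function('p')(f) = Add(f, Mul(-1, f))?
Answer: 39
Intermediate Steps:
Function('p')(f) = 0
Function('C')(Z) = -1
Function('v')(W, P) = 5 (Function('v')(W, P) = Add(2, Mul(-1, Add(Mul(0, P), -3))) = Add(2, Mul(-1, Add(0, -3))) = Add(2, Mul(-1, -3)) = Add(2, 3) = 5)
Function('h')(D, K) = Add(7, Mul(Rational(-1, 4), Pow(D, 3)))
Add(Function('h')(-2, Mul(6, Pow(Add(2, -5), -1))), Mul(6, Function('v')(Function('C')(4), 6))) = Add(Add(7, Mul(Rational(-1, 4), Pow(-2, 3))), Mul(6, 5)) = Add(Add(7, Mul(Rational(-1, 4), -8)), 30) = Add(Add(7, 2), 30) = Add(9, 30) = 39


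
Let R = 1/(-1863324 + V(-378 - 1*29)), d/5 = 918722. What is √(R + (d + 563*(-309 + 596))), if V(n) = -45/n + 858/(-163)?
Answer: 2*√18165659083597834931157101430/123615119355 ≈ 2180.6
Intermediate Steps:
d = 4593610 (d = 5*918722 = 4593610)
V(n) = -858/163 - 45/n (V(n) = -45/n + 858*(-1/163) = -45/n - 858/163 = -858/163 - 45/n)
R = -66341/123615119355 (R = 1/(-1863324 + (-858/163 - 45/(-378 - 1*29))) = 1/(-1863324 + (-858/163 - 45/(-378 - 29))) = 1/(-1863324 + (-858/163 - 45/(-407))) = 1/(-1863324 + (-858/163 - 45*(-1/407))) = 1/(-1863324 + (-858/163 + 45/407)) = 1/(-1863324 - 341871/66341) = 1/(-123615119355/66341) = -66341/123615119355 ≈ -5.3667e-7)
√(R + (d + 563*(-309 + 596))) = √(-66341/123615119355 + (4593610 + 563*(-309 + 596))) = √(-66341/123615119355 + (4593610 + 563*287)) = √(-66341/123615119355 + (4593610 + 161581)) = √(-66341/123615119355 + 4755191) = √(587813503020755464/123615119355) = 2*√18165659083597834931157101430/123615119355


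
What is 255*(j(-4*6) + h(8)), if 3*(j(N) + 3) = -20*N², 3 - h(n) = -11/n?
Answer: -7830795/8 ≈ -9.7885e+5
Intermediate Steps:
h(n) = 3 + 11/n (h(n) = 3 - (-11)/n = 3 + 11/n)
j(N) = -3 - 20*N²/3 (j(N) = -3 + (-20*N²)/3 = -3 - 20*N²/3)
255*(j(-4*6) + h(8)) = 255*((-3 - 20*(-4*6)²/3) + (3 + 11/8)) = 255*((-3 - 20/3*(-24)²) + (3 + 11*(⅛))) = 255*((-3 - 20/3*576) + (3 + 11/8)) = 255*((-3 - 3840) + 35/8) = 255*(-3843 + 35/8) = 255*(-30709/8) = -7830795/8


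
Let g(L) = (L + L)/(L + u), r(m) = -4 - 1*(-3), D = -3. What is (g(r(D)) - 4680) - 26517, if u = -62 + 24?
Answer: -1216681/39 ≈ -31197.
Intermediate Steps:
u = -38
r(m) = -1 (r(m) = -4 + 3 = -1)
g(L) = 2*L/(-38 + L) (g(L) = (L + L)/(L - 38) = (2*L)/(-38 + L) = 2*L/(-38 + L))
(g(r(D)) - 4680) - 26517 = (2*(-1)/(-38 - 1) - 4680) - 26517 = (2*(-1)/(-39) - 4680) - 26517 = (2*(-1)*(-1/39) - 4680) - 26517 = (2/39 - 4680) - 26517 = -182518/39 - 26517 = -1216681/39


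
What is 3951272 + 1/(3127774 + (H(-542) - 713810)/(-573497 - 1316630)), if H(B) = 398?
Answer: 23359488587904893247/5911890800710 ≈ 3.9513e+6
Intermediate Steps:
3951272 + 1/(3127774 + (H(-542) - 713810)/(-573497 - 1316630)) = 3951272 + 1/(3127774 + (398 - 713810)/(-573497 - 1316630)) = 3951272 + 1/(3127774 - 713412/(-1890127)) = 3951272 + 1/(3127774 - 713412*(-1/1890127)) = 3951272 + 1/(3127774 + 713412/1890127) = 3951272 + 1/(5911890800710/1890127) = 3951272 + 1890127/5911890800710 = 23359488587904893247/5911890800710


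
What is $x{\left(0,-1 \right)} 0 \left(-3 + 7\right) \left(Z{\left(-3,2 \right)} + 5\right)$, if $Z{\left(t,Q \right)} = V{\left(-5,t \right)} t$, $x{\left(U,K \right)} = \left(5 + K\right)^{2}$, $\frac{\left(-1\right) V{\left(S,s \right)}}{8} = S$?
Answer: $0$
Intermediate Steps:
$V{\left(S,s \right)} = - 8 S$
$Z{\left(t,Q \right)} = 40 t$ ($Z{\left(t,Q \right)} = \left(-8\right) \left(-5\right) t = 40 t$)
$x{\left(0,-1 \right)} 0 \left(-3 + 7\right) \left(Z{\left(-3,2 \right)} + 5\right) = \left(5 - 1\right)^{2} \cdot 0 \left(-3 + 7\right) \left(40 \left(-3\right) + 5\right) = 4^{2} \cdot 0 \cdot 4 \left(-120 + 5\right) = 16 \cdot 0 \cdot 4 \left(-115\right) = 0 \left(-460\right) = 0$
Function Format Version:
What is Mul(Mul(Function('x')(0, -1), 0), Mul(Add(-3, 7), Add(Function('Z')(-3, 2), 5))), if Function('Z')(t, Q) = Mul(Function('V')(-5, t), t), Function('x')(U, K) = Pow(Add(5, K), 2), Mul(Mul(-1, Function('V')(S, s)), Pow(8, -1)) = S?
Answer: 0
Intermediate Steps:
Function('V')(S, s) = Mul(-8, S)
Function('Z')(t, Q) = Mul(40, t) (Function('Z')(t, Q) = Mul(Mul(-8, -5), t) = Mul(40, t))
Mul(Mul(Function('x')(0, -1), 0), Mul(Add(-3, 7), Add(Function('Z')(-3, 2), 5))) = Mul(Mul(Pow(Add(5, -1), 2), 0), Mul(Add(-3, 7), Add(Mul(40, -3), 5))) = Mul(Mul(Pow(4, 2), 0), Mul(4, Add(-120, 5))) = Mul(Mul(16, 0), Mul(4, -115)) = Mul(0, -460) = 0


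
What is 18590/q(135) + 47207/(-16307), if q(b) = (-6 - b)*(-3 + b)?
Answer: -53716537/13795722 ≈ -3.8937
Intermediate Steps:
18590/q(135) + 47207/(-16307) = 18590/(18 - 1*135² - 3*135) + 47207/(-16307) = 18590/(18 - 1*18225 - 405) + 47207*(-1/16307) = 18590/(18 - 18225 - 405) - 47207/16307 = 18590/(-18612) - 47207/16307 = 18590*(-1/18612) - 47207/16307 = -845/846 - 47207/16307 = -53716537/13795722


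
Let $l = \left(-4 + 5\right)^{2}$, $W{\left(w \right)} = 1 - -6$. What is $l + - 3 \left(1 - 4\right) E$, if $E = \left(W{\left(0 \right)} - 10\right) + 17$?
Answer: $127$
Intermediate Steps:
$W{\left(w \right)} = 7$ ($W{\left(w \right)} = 1 + 6 = 7$)
$E = 14$ ($E = \left(7 - 10\right) + 17 = -3 + 17 = 14$)
$l = 1$ ($l = 1^{2} = 1$)
$l + - 3 \left(1 - 4\right) E = 1 + - 3 \left(1 - 4\right) 14 = 1 + \left(-3\right) \left(-3\right) 14 = 1 + 9 \cdot 14 = 1 + 126 = 127$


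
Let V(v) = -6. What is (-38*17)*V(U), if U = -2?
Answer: 3876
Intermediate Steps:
(-38*17)*V(U) = -38*17*(-6) = -646*(-6) = 3876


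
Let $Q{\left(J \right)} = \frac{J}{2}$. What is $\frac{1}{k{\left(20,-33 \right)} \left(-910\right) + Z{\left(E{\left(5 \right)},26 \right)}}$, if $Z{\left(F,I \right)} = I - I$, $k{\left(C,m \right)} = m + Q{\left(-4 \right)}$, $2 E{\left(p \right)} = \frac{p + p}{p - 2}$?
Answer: $\frac{1}{31850} \approx 3.1397 \cdot 10^{-5}$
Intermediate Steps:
$E{\left(p \right)} = \frac{p}{-2 + p}$ ($E{\left(p \right)} = \frac{\left(p + p\right) \frac{1}{p - 2}}{2} = \frac{2 p \frac{1}{-2 + p}}{2} = \frac{p}{-2 + p}$)
$Q{\left(J \right)} = \frac{J}{2}$ ($Q{\left(J \right)} = J \frac{1}{2} = \frac{J}{2}$)
$k{\left(C,m \right)} = -2 + m$ ($k{\left(C,m \right)} = m + \frac{1}{2} \left(-4\right) = m - 2 = -2 + m$)
$Z{\left(F,I \right)} = 0$
$\frac{1}{k{\left(20,-33 \right)} \left(-910\right) + Z{\left(E{\left(5 \right)},26 \right)}} = \frac{1}{\left(-2 - 33\right) \left(-910\right) + 0} = \frac{1}{\left(-35\right) \left(-910\right) + 0} = \frac{1}{31850 + 0} = \frac{1}{31850}$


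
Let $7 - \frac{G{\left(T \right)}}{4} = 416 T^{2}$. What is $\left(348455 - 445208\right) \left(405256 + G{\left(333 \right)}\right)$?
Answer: $17813583003036$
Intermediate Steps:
$G{\left(T \right)} = 28 - 1664 T^{2}$ ($G{\left(T \right)} = 28 - 4 \cdot 416 T^{2} = 28 - 1664 T^{2}$)
$\left(348455 - 445208\right) \left(405256 + G{\left(333 \right)}\right) = \left(348455 - 445208\right) \left(405256 + \left(28 - 1664 \cdot 333^{2}\right)\right) = - 96753 \left(405256 + \left(28 - 184519296\right)\right) = - 96753 \left(405256 - 184519268\right) = \left(-96753\right) \left(-184114012\right) = 17813583003036$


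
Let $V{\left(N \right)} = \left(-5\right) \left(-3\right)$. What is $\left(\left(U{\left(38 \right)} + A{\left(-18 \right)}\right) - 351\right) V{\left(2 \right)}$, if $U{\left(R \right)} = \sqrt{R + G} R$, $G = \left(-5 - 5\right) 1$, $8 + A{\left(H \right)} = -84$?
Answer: $-6645 + 1140 \sqrt{7} \approx -3628.8$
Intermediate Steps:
$A{\left(H \right)} = -92$ ($A{\left(H \right)} = -8 - 84 = -92$)
$G = -10$ ($G = \left(-10\right) 1 = -10$)
$V{\left(N \right)} = 15$
$U{\left(R \right)} = R \sqrt{-10 + R}$ ($U{\left(R \right)} = \sqrt{R - 10} R = \sqrt{-10 + R} R = R \sqrt{-10 + R}$)
$\left(\left(U{\left(38 \right)} + A{\left(-18 \right)}\right) - 351\right) V{\left(2 \right)} = \left(\left(38 \sqrt{-10 + 38} - 92\right) - 351\right) 15 = \left(\left(38 \sqrt{28} - 92\right) - 351\right) 15 = \left(\left(38 \cdot 2 \sqrt{7} - 92\right) - 351\right) 15 = \left(\left(76 \sqrt{7} - 92\right) - 351\right) 15 = \left(\left(-92 + 76 \sqrt{7}\right) - 351\right) 15 = \left(-443 + 76 \sqrt{7}\right) 15 = -6645 + 1140 \sqrt{7}$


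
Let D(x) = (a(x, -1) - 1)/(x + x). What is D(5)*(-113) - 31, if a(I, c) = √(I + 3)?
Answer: -197/10 - 113*√2/5 ≈ -51.661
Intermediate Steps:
a(I, c) = √(3 + I)
D(x) = (-1 + √(3 + x))/(2*x) (D(x) = (√(3 + x) - 1)/(x + x) = (-1 + √(3 + x))/((2*x)) = (-1 + √(3 + x))*(1/(2*x)) = (-1 + √(3 + x))/(2*x))
D(5)*(-113) - 31 = ((½)*(-1 + √(3 + 5))/5)*(-113) - 31 = ((½)*(⅕)*(-1 + √8))*(-113) - 31 = ((½)*(⅕)*(-1 + 2*√2))*(-113) - 31 = (-⅒ + √2/5)*(-113) - 31 = (113/10 - 113*√2/5) - 31 = -197/10 - 113*√2/5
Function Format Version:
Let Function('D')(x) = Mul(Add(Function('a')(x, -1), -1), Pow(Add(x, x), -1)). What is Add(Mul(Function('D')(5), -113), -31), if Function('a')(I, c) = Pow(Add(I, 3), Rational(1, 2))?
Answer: Add(Rational(-197, 10), Mul(Rational(-113, 5), Pow(2, Rational(1, 2)))) ≈ -51.661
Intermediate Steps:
Function('a')(I, c) = Pow(Add(3, I), Rational(1, 2))
Function('D')(x) = Mul(Rational(1, 2), Pow(x, -1), Add(-1, Pow(Add(3, x), Rational(1, 2)))) (Function('D')(x) = Mul(Add(Pow(Add(3, x), Rational(1, 2)), -1), Pow(Add(x, x), -1)) = Mul(Add(-1, Pow(Add(3, x), Rational(1, 2))), Pow(Mul(2, x), -1)) = Mul(Add(-1, Pow(Add(3, x), Rational(1, 2))), Mul(Rational(1, 2), Pow(x, -1))) = Mul(Rational(1, 2), Pow(x, -1), Add(-1, Pow(Add(3, x), Rational(1, 2)))))
Add(Mul(Function('D')(5), -113), -31) = Add(Mul(Mul(Rational(1, 2), Pow(5, -1), Add(-1, Pow(Add(3, 5), Rational(1, 2)))), -113), -31) = Add(Mul(Mul(Rational(1, 2), Rational(1, 5), Add(-1, Pow(8, Rational(1, 2)))), -113), -31) = Add(Mul(Mul(Rational(1, 2), Rational(1, 5), Add(-1, Mul(2, Pow(2, Rational(1, 2))))), -113), -31) = Add(Mul(Add(Rational(-1, 10), Mul(Rational(1, 5), Pow(2, Rational(1, 2)))), -113), -31) = Add(Add(Rational(113, 10), Mul(Rational(-113, 5), Pow(2, Rational(1, 2)))), -31) = Add(Rational(-197, 10), Mul(Rational(-113, 5), Pow(2, Rational(1, 2))))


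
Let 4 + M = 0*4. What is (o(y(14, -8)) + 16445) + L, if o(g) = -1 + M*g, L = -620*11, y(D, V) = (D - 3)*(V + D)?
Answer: 9360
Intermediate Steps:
M = -4 (M = -4 + 0*4 = -4 + 0 = -4)
y(D, V) = (-3 + D)*(D + V)
L = -6820
o(g) = -1 - 4*g
(o(y(14, -8)) + 16445) + L = ((-1 - 4*(14**2 - 3*14 - 3*(-8) + 14*(-8))) + 16445) - 6820 = ((-1 - 4*(196 - 42 + 24 - 112)) + 16445) - 6820 = ((-1 - 4*66) + 16445) - 6820 = ((-1 - 264) + 16445) - 6820 = (-265 + 16445) - 6820 = 16180 - 6820 = 9360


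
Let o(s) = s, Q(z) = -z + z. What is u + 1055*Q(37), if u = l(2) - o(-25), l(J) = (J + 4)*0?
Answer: 25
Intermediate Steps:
Q(z) = 0
l(J) = 0 (l(J) = (4 + J)*0 = 0)
u = 25 (u = 0 - 1*(-25) = 0 + 25 = 25)
u + 1055*Q(37) = 25 + 1055*0 = 25 + 0 = 25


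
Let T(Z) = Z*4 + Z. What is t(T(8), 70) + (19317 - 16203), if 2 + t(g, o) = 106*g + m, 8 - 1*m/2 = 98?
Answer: 7172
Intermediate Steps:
m = -180 (m = 16 - 2*98 = 16 - 196 = -180)
T(Z) = 5*Z (T(Z) = 4*Z + Z = 5*Z)
t(g, o) = -182 + 106*g (t(g, o) = -2 + (106*g - 180) = -2 + (-180 + 106*g) = -182 + 106*g)
t(T(8), 70) + (19317 - 16203) = (-182 + 106*(5*8)) + (19317 - 16203) = (-182 + 106*40) + 3114 = (-182 + 4240) + 3114 = 4058 + 3114 = 7172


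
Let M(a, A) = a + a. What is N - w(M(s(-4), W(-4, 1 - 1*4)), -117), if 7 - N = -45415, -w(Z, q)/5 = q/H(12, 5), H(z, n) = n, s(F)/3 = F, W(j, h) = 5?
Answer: 45305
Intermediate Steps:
s(F) = 3*F
M(a, A) = 2*a
w(Z, q) = -q (w(Z, q) = -5*q/5 = -q)
N = 45422 (N = 7 - 1*(-45415) = 7 + 45415 = 45422)
N - w(M(s(-4), W(-4, 1 - 1*4)), -117) = 45422 - (-1)*(-117) = 45422 - 1*117 = 45422 - 117 = 45305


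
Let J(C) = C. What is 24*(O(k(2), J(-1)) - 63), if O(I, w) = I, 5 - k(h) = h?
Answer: -1440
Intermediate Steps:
k(h) = 5 - h
24*(O(k(2), J(-1)) - 63) = 24*((5 - 1*2) - 63) = 24*((5 - 2) - 63) = 24*(3 - 63) = 24*(-60) = -1440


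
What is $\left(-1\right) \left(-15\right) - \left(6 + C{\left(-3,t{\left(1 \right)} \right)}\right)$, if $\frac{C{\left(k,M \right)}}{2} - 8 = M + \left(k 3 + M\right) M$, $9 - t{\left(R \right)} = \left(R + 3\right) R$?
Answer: $23$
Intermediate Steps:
$t{\left(R \right)} = 9 - R \left(3 + R\right)$ ($t{\left(R \right)} = 9 - \left(R + 3\right) R = 9 - \left(3 + R\right) R = 9 - R \left(3 + R\right)$)
$C{\left(k,M \right)} = 16 + 2 M + 2 M \left(M + 3 k\right)$ ($C{\left(k,M \right)} = 16 + 2 \left(M + \left(k 3 + M\right) M\right) = 16 + 2 \left(M + \left(3 k + M\right) M\right) = 16 + 2 \left(M + \left(M + 3 k\right) M\right) = 16 + 2 \left(M + M \left(M + 3 k\right)\right) = 16 + \left(2 M + 2 M \left(M + 3 k\right)\right) = 16 + 2 M + 2 M \left(M + 3 k\right)$)
$\left(-1\right) \left(-15\right) - \left(6 + C{\left(-3,t{\left(1 \right)} \right)}\right) = \left(-1\right) \left(-15\right) - \left(22 + 2 \left(9 - 1^{2} - 3\right)^{2} + 2 \left(9 - 1^{2} - 3\right) + 6 \left(9 - 1^{2} - 3\right) \left(-3\right)\right) = 15 - \left(22 + 2 \left(9 - 1 - 3\right)^{2} + 2 \left(9 - 1 - 3\right) + 6 \left(9 - 1 - 3\right) \left(-3\right)\right) = 15 - \left(22 + 10 + 50 + 6 \cdot 5 \left(-3\right)\right) = 15 - \left(-58 + 50\right) = 15 - -8 = 15 + \left(-6 + 14\right) = 15 + 8 = 23$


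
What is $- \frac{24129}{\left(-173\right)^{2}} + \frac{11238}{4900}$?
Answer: $\frac{109055001}{73326050} \approx 1.4873$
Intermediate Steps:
$- \frac{24129}{\left(-173\right)^{2}} + \frac{11238}{4900} = - \frac{24129}{29929} + 11238 \cdot \frac{1}{4900} = \left(-24129\right) \frac{1}{29929} + \frac{5619}{2450} = - \frac{24129}{29929} + \frac{5619}{2450} = \frac{109055001}{73326050}$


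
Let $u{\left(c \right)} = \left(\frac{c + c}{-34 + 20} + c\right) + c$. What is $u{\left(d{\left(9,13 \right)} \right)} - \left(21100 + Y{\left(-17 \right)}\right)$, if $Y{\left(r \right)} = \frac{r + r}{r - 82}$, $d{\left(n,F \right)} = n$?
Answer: $- \frac{14610955}{693} \approx -21084.0$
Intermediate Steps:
$Y{\left(r \right)} = \frac{2 r}{-82 + r}$
$u{\left(c \right)} = \frac{13 c}{7}$ ($u{\left(c \right)} = \left(\frac{2 c}{-14} + c\right) + c = \left(2 c \left(- \frac{1}{14}\right) + c\right) + c = \left(- \frac{c}{7} + c\right) + c = \frac{6 c}{7} + c = \frac{13 c}{7}$)
$u{\left(d{\left(9,13 \right)} \right)} - \left(21100 + Y{\left(-17 \right)}\right) = \frac{13}{7} \cdot 9 - \left(21100 + 2 \left(-17\right) \frac{1}{-82 - 17}\right) = \frac{117}{7} - \left(21100 + 2 \left(-17\right) \frac{1}{-99}\right) = \frac{117}{7} - \left(21100 + 2 \left(-17\right) \left(- \frac{1}{99}\right)\right) = \frac{117}{7} - \frac{2088934}{99} = - \frac{14610955}{693}$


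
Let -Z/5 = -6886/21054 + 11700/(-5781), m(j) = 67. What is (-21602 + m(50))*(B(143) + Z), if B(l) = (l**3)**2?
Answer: -339589890803253784483310/1844139 ≈ -1.8415e+17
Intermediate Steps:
B(l) = l**6
Z = 21677255/1844139 (Z = -5*(-6886/21054 + 11700/(-5781)) = -5*(-6886*1/21054 + 11700*(-1/5781)) = -5*(-313/957 - 3900/1927) = -5*(-4335451/1844139) = 21677255/1844139 ≈ 11.755)
(-21602 + m(50))*(B(143) + Z) = (-21602 + 67)*(143**6 + 21677255/1844139) = -21535*(8550986578849 + 21677255/1844139) = -21535*15769207838553693266/1844139 = -339589890803253784483310/1844139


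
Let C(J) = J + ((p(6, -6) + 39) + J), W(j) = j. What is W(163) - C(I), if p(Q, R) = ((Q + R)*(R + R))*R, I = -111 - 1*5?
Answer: 356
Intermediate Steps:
I = -116 (I = -111 - 5 = -116)
p(Q, R) = 2*R²*(Q + R) (p(Q, R) = ((Q + R)*(2*R))*R = (2*R*(Q + R))*R = 2*R²*(Q + R))
C(J) = 39 + 2*J (C(J) = J + ((2*(-6)²*(6 - 6) + 39) + J) = J + ((2*36*0 + 39) + J) = J + ((0 + 39) + J) = J + (39 + J) = 39 + 2*J)
W(163) - C(I) = 163 - (39 + 2*(-116)) = 163 - (39 - 232) = 163 - 1*(-193) = 163 + 193 = 356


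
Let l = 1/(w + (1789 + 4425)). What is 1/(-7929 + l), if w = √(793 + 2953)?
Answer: -306139080236/2427376717920439 + √3746/2427376717920439 ≈ -0.00012612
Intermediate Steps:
w = √3746 ≈ 61.205
l = 1/(6214 + √3746) (l = 1/(√3746 + (1789 + 4425)) = 1/(√3746 + 6214) = 1/(6214 + √3746) ≈ 0.00015936)
1/(-7929 + l) = 1/(-7929 + (3107/19305025 - √3746/38610050)) = 1/(-153069540118/19305025 - √3746/38610050)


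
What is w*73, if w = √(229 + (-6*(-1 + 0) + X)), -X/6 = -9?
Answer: 1241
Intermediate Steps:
X = 54 (X = -6*(-9) = 54)
w = 17 (w = √(229 + (-6*(-1 + 0) + 54)) = √(229 + (-6*(-1) + 54)) = √(229 + (6 + 54)) = √(229 + 60) = √289 = 17)
w*73 = 17*73 = 1241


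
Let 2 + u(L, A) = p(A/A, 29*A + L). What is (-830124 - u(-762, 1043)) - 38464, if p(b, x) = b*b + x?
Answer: -898072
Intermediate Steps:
p(b, x) = x + b² (p(b, x) = b² + x = x + b²)
u(L, A) = -1 + L + 29*A (u(L, A) = -2 + ((29*A + L) + (A/A)²) = -2 + ((L + 29*A) + 1²) = -2 + ((L + 29*A) + 1) = -2 + (1 + L + 29*A) = -1 + L + 29*A)
(-830124 - u(-762, 1043)) - 38464 = (-830124 - (-1 - 762 + 29*1043)) - 38464 = (-830124 - (-1 - 762 + 30247)) - 38464 = (-830124 - 1*29484) - 38464 = (-830124 - 29484) - 38464 = -859608 - 38464 = -898072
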